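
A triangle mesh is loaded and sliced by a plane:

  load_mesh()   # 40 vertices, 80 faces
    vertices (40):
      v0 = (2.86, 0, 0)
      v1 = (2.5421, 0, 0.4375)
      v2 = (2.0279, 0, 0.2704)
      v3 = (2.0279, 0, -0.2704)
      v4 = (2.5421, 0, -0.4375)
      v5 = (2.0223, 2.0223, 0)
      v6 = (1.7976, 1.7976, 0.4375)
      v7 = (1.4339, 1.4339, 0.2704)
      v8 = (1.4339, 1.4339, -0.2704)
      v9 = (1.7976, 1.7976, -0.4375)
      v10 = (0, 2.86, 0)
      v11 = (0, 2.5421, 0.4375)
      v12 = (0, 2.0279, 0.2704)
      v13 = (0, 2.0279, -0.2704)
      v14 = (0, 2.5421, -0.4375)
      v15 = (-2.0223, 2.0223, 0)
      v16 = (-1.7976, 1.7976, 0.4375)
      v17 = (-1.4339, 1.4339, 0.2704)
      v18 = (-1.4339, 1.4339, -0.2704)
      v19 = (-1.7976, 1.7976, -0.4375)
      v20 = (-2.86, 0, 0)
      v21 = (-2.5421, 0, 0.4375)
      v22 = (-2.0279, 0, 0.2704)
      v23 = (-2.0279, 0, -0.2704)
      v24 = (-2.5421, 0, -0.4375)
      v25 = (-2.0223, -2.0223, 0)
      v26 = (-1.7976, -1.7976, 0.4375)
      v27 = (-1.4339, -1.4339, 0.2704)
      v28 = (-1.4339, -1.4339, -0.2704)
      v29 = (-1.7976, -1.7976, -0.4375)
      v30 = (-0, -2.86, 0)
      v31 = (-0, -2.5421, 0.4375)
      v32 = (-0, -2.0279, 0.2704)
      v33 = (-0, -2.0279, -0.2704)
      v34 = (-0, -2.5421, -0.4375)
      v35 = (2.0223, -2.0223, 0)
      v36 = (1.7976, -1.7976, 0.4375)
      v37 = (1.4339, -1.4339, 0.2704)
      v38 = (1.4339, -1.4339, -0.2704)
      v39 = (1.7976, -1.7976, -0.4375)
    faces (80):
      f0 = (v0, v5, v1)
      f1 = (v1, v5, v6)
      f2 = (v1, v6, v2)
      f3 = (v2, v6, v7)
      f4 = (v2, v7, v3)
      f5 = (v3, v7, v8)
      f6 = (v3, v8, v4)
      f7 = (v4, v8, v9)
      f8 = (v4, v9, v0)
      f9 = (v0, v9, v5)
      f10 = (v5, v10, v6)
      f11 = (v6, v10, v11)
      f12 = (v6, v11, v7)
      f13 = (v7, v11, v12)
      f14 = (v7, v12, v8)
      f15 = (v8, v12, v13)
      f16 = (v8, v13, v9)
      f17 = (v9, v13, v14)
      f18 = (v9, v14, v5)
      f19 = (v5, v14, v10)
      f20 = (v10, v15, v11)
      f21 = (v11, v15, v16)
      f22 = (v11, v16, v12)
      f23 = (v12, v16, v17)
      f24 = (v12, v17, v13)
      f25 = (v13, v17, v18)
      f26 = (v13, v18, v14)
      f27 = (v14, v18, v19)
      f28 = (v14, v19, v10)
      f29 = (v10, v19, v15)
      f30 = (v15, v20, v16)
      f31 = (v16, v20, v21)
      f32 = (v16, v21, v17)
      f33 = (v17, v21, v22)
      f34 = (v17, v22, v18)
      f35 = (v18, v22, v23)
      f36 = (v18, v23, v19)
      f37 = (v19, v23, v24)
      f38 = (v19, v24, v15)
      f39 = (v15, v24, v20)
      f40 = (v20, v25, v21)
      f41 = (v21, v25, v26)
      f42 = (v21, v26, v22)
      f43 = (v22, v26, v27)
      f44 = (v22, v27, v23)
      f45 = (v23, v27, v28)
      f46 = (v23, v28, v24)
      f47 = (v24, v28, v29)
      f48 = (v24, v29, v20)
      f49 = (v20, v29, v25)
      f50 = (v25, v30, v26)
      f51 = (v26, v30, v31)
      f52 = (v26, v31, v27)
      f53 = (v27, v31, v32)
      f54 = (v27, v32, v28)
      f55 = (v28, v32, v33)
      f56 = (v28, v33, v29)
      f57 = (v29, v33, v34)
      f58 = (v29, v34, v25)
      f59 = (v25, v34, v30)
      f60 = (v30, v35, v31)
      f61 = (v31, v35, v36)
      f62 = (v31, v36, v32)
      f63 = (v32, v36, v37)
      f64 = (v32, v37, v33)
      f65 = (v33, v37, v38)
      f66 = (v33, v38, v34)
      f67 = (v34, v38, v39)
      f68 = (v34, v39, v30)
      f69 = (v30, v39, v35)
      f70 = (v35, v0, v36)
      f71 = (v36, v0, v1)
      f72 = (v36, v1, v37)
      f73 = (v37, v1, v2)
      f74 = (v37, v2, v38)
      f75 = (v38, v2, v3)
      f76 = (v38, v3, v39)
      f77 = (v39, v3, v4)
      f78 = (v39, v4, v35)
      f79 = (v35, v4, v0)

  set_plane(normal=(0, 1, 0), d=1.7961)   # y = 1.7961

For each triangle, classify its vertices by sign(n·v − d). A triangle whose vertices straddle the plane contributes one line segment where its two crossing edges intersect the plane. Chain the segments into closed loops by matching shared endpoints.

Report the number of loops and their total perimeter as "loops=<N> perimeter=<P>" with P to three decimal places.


Straddling triangles (24 of 80):
  (v0,v5,v1) [-+-] → (2.116, 1.7961, 0)–(2.08044, 1.7961, 0.0489356)  len=0.0605
  (v1,v5,v6) [-++] → (2.08044, 1.7961, 0.0489356)–(1.79822, 1.7961, 0.4375)  len=0.4802
  (v1,v6,v2) [-+-] → (1.79822, 1.7961, 0.4375)–(1.79779, 1.7961, 0.437361)  len=0.0005
  (v2,v6,v7) [-+-] → (1.79779, 1.7961, 0.437361)–(1.7961, 1.7961, 0.436811)  len=0.0018
  (v4,v8,v9) [--+] → (1.7961, 1.7961, -0.436811)–(1.79822, 1.7961, -0.4375)  len=0.0022
  (v4,v9,v0) [-+-] → (1.79822, 1.7961, -0.4375)–(1.79849, 1.7961, -0.437135)  len=0.0005
  (v0,v9,v5) [-++] → (1.79849, 1.7961, -0.437135)–(2.116, 1.7961, 0)  len=0.5403
  (v6,v11,v7) [++-] → (0.965249, 1.7961, 0.325014)–(1.7961, 1.7961, 0.436811)  len=0.8383
  (v7,v11,v12) [-++] → (0.965249, 1.7961, 0.325014)–(0.559559, 1.7961, 0.2704)  len=0.4094
  (v7,v12,v8) [-+-] → (0.559559, 1.7961, 0.2704)–(0.559559, 1.7961, 0.0593605)  len=0.2110
  (v8,v12,v13) [-++] → (0.559559, 1.7961, 0.0593605)–(0.559559, 1.7961, -0.2704)  len=0.3298
  (v8,v13,v9) [-++] → (0.559559, 1.7961, -0.2704)–(1.7961, 1.7961, -0.436811)  len=1.2477
  (v12,v16,v17) [++-] → (-1.7961, 1.7961, 0.436811)–(-0.559559, 1.7961, 0.2704)  len=1.2477
  (v12,v17,v13) [+-+] → (-0.559559, 1.7961, 0.2704)–(-0.559559, 1.7961, -0.0593605)  len=0.3298
  (v13,v17,v18) [+--] → (-0.559559, 1.7961, -0.0593605)–(-0.559559, 1.7961, -0.2704)  len=0.2110
  (v13,v18,v14) [+-+] → (-0.559559, 1.7961, -0.2704)–(-0.965249, 1.7961, -0.325014)  len=0.4094
  (v14,v18,v19) [+-+] → (-0.965249, 1.7961, -0.325014)–(-1.7961, 1.7961, -0.436811)  len=0.8383
  (v15,v20,v16) [+-+] → (-2.116, 1.7961, 0)–(-1.79849, 1.7961, 0.437135)  len=0.5403
  (v16,v20,v21) [+--] → (-1.79849, 1.7961, 0.437135)–(-1.79822, 1.7961, 0.4375)  len=0.0005
  (v16,v21,v17) [+--] → (-1.79822, 1.7961, 0.4375)–(-1.7961, 1.7961, 0.436811)  len=0.0022
  (v18,v23,v19) [--+] → (-1.79779, 1.7961, -0.437361)–(-1.7961, 1.7961, -0.436811)  len=0.0018
  (v19,v23,v24) [+--] → (-1.79779, 1.7961, -0.437361)–(-1.79822, 1.7961, -0.4375)  len=0.0005
  (v19,v24,v15) [+-+] → (-1.79822, 1.7961, -0.4375)–(-2.08044, 1.7961, -0.0489356)  len=0.4802
  (v15,v24,v20) [+--] → (-2.08044, 1.7961, -0.0489356)–(-2.116, 1.7961, 0)  len=0.0605

Chained into 2 loop(s):
  loop 1: 12 segments, perimeter = 4.1221
  loop 2: 12 segments, perimeter = 4.1221
Total perimeter = 8.244

loops=2 perimeter=8.244


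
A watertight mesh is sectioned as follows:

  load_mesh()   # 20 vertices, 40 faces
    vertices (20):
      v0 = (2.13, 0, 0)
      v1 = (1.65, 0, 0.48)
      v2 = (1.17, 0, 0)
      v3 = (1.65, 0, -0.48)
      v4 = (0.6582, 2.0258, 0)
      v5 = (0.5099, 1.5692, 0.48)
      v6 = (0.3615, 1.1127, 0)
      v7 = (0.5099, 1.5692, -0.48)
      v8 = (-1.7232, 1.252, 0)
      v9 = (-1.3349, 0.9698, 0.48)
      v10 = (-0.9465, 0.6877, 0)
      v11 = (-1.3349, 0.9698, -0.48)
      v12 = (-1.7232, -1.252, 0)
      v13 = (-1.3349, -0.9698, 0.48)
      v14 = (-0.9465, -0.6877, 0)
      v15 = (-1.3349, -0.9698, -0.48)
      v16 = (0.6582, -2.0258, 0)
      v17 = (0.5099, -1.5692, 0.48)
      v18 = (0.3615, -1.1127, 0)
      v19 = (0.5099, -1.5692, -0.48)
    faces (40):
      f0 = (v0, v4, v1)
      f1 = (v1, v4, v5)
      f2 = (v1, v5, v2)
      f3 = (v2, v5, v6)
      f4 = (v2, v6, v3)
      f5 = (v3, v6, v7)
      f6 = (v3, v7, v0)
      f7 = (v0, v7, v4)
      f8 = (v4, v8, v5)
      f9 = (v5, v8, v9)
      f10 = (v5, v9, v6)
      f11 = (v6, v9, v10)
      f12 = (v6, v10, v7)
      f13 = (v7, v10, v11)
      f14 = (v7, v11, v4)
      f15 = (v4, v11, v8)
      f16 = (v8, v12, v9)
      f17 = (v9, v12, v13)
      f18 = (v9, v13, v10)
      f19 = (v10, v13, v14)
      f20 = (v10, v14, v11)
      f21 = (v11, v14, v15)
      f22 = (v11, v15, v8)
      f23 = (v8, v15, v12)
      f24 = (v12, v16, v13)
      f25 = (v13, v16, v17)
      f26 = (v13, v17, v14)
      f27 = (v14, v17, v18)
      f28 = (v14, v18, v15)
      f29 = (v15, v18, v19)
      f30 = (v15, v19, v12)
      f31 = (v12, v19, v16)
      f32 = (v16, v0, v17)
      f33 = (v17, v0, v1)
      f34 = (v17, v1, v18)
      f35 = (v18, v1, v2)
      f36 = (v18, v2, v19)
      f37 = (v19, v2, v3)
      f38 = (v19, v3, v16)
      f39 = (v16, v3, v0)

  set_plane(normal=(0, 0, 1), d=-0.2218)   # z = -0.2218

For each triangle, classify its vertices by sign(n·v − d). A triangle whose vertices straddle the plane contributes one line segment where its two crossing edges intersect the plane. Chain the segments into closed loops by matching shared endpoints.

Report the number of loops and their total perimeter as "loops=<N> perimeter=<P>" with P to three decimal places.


loops=2 perimeter=19.397

Straddling triangles (20 of 40):
  (v2,v6,v3) [++-] → (0.956894, 0.59854, -0.2218)–(1.3918, 0, -0.2218)  len=0.7399
  (v3,v6,v7) [-+-] → (0.956894, 0.59854, -0.2218)–(0.430073, 1.32364, -0.2218)  len=0.8963
  (v3,v7,v0) [--+] → (1.38138, 0.725101, -0.2218)–(1.9082, 0, -0.2218)  len=0.8963
  (v0,v7,v4) [+-+] → (1.38138, 0.725101, -0.2218)–(0.589673, 1.81481, -0.2218)  len=1.3469
  (v6,v10,v7) [++-] → (-0.273522, 1.09503, -0.2218)–(0.430073, 1.32364, -0.2218)  len=0.7398
  (v7,v10,v11) [-+-] → (-0.273522, 1.09503, -0.2218)–(-1.12597, 0.818054, -0.2218)  len=0.8963
  (v7,v11,v4) [--+] → (-0.262778, 1.53784, -0.2218)–(0.589673, 1.81481, -0.2218)  len=0.8963
  (v4,v11,v8) [+-+] → (-0.262778, 1.53784, -0.2218)–(-1.54377, 1.1216, -0.2218)  len=1.3469
  (v10,v14,v11) [++-] → (-1.12597, 0.0782031, -0.2218)–(-1.12597, 0.818054, -0.2218)  len=0.7399
  (v11,v14,v15) [-+-] → (-1.12597, 0.0782031, -0.2218)–(-1.12597, -0.818054, -0.2218)  len=0.8963
  (v11,v15,v8) [--+] → (-1.54377, 0.225343, -0.2218)–(-1.54377, 1.1216, -0.2218)  len=0.8963
  (v8,v15,v12) [+-+] → (-1.54377, 0.225343, -0.2218)–(-1.54377, -1.1216, -0.2218)  len=1.3469
  (v14,v18,v15) [++-] → (-0.422378, -1.04667, -0.2218)–(-1.12597, -0.818054, -0.2218)  len=0.7398
  (v15,v18,v19) [-+-] → (-0.422378, -1.04667, -0.2218)–(0.430073, -1.32364, -0.2218)  len=0.8963
  (v15,v19,v12) [--+] → (-0.691322, -1.39857, -0.2218)–(-1.54377, -1.1216, -0.2218)  len=0.8963
  (v12,v19,v16) [+-+] → (-0.691322, -1.39857, -0.2218)–(0.589673, -1.81481, -0.2218)  len=1.3469
  (v18,v2,v19) [++-] → (0.864979, -0.725101, -0.2218)–(0.430073, -1.32364, -0.2218)  len=0.7399
  (v19,v2,v3) [-+-] → (0.864979, -0.725101, -0.2218)–(1.3918, 0, -0.2218)  len=0.8963
  (v19,v3,v16) [--+] → (1.11649, -1.08971, -0.2218)–(0.589673, -1.81481, -0.2218)  len=0.8963
  (v16,v3,v0) [+-+] → (1.11649, -1.08971, -0.2218)–(1.9082, 0, -0.2218)  len=1.3469

Chained into 2 loop(s):
  loop 1: 10 segments, perimeter = 8.1806
  loop 2: 10 segments, perimeter = 11.2161
Total perimeter = 19.397


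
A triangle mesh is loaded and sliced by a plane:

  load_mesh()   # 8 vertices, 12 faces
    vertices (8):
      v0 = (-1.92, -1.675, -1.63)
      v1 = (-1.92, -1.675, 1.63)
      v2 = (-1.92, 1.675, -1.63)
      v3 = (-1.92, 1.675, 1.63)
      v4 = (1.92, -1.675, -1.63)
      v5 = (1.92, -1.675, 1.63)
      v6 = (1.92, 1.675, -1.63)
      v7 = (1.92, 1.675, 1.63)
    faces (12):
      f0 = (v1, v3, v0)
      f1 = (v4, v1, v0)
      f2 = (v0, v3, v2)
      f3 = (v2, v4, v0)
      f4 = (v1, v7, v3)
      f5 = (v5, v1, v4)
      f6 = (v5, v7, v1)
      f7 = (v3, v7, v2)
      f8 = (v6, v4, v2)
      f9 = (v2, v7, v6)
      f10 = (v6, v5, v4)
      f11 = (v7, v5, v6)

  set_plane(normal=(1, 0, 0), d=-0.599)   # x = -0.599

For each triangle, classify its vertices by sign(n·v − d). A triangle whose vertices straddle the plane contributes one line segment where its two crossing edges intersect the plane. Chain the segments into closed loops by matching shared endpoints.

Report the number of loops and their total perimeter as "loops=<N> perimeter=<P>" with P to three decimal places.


loops=1 perimeter=13.220

Straddling triangles (8 of 12):
  (v4,v1,v0) [+--] → (-0.599, -1.675, 0.508526)–(-0.599, -1.675, -1.63)  len=2.1385
  (v2,v4,v0) [-+-] → (-0.599, 0.522565, -1.63)–(-0.599, -1.675, -1.63)  len=2.1976
  (v1,v7,v3) [-+-] → (-0.599, -0.522565, 1.63)–(-0.599, 1.675, 1.63)  len=2.1976
  (v5,v1,v4) [+-+] → (-0.599, -1.675, 1.63)–(-0.599, -1.675, 0.508526)  len=1.1215
  (v5,v7,v1) [++-] → (-0.599, -0.522565, 1.63)–(-0.599, -1.675, 1.63)  len=1.1524
  (v3,v7,v2) [-+-] → (-0.599, 1.675, 1.63)–(-0.599, 1.675, -0.508526)  len=2.1385
  (v6,v4,v2) [++-] → (-0.599, 0.522565, -1.63)–(-0.599, 1.675, -1.63)  len=1.1524
  (v2,v7,v6) [-++] → (-0.599, 1.675, -0.508526)–(-0.599, 1.675, -1.63)  len=1.1215

Chained into 1 loop(s):
  loop 1: 8 segments, perimeter = 13.2200
Total perimeter = 13.220


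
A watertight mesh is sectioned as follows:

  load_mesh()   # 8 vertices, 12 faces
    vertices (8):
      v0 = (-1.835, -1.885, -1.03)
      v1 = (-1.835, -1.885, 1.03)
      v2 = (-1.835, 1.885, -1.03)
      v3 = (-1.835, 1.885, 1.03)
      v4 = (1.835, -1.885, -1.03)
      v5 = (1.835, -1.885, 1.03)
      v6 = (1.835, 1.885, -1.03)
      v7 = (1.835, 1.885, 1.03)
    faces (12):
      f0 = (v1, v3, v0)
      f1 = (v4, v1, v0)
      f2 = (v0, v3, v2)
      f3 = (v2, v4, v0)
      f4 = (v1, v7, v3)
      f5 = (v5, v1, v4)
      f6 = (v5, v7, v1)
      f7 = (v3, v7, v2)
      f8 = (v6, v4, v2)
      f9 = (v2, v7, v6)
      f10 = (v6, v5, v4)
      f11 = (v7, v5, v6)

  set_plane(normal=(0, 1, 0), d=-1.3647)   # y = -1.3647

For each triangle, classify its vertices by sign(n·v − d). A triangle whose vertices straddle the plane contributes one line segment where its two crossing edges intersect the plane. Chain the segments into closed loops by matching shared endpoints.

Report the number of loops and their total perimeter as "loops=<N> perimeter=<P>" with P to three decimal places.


loops=1 perimeter=11.460

Straddling triangles (8 of 12):
  (v1,v3,v0) [-+-] → (-1.835, -1.3647, 1.03)–(-1.835, -1.3647, -0.745698)  len=1.7757
  (v0,v3,v2) [-++] → (-1.835, -1.3647, -0.745698)–(-1.835, -1.3647, -1.03)  len=0.2843
  (v2,v4,v0) [+--] → (1.3285, -1.3647, -1.03)–(-1.835, -1.3647, -1.03)  len=3.1635
  (v1,v7,v3) [-++] → (-1.3285, -1.3647, 1.03)–(-1.835, -1.3647, 1.03)  len=0.5065
  (v5,v7,v1) [-+-] → (1.835, -1.3647, 1.03)–(-1.3285, -1.3647, 1.03)  len=3.1635
  (v6,v4,v2) [+-+] → (1.835, -1.3647, -1.03)–(1.3285, -1.3647, -1.03)  len=0.5065
  (v6,v5,v4) [+--] → (1.835, -1.3647, 0.745698)–(1.835, -1.3647, -1.03)  len=1.7757
  (v7,v5,v6) [+-+] → (1.835, -1.3647, 1.03)–(1.835, -1.3647, 0.745698)  len=0.2843

Chained into 1 loop(s):
  loop 1: 8 segments, perimeter = 11.4600
Total perimeter = 11.460


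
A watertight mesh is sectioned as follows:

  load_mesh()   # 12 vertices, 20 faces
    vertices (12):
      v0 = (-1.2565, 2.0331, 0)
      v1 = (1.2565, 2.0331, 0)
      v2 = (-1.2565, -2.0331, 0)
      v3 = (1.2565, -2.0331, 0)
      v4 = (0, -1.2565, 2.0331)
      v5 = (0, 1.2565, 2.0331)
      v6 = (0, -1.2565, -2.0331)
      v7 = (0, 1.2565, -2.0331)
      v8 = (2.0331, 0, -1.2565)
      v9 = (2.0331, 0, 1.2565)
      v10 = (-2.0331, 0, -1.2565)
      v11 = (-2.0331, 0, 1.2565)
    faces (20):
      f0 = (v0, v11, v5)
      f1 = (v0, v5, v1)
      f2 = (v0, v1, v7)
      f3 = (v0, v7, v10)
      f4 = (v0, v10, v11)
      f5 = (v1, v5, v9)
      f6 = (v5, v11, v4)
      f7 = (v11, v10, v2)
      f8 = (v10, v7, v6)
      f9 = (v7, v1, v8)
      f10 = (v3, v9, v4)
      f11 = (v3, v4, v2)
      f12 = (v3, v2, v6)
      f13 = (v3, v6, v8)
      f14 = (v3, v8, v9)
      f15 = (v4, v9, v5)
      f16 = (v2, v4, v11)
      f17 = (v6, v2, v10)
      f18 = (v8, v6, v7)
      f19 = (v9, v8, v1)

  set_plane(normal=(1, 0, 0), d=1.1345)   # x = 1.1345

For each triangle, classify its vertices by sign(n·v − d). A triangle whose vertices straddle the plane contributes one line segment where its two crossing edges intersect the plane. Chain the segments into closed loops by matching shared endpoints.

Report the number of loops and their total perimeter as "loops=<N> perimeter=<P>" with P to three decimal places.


loops=1 perimeter=11.000

Straddling triangles (10 of 20):
  (v0,v5,v1) [--+] → (1.1345, 1.9577, 0.197404)–(1.1345, 2.0331, 0)  len=0.2113
  (v0,v1,v7) [-+-] → (1.1345, 2.0331, 0)–(1.1345, 1.9577, -0.197404)  len=0.2113
  (v1,v5,v9) [+-+] → (1.1345, 1.9577, 0.197404)–(1.1345, 0.555354, 1.59975)  len=1.9832
  (v7,v1,v8) [-++] → (1.1345, 1.9577, -0.197404)–(1.1345, 0.555354, -1.59975)  len=1.9832
  (v3,v9,v4) [++-] → (1.1345, -0.555354, 1.59975)–(1.1345, -1.9577, 0.197404)  len=1.9832
  (v3,v4,v2) [+--] → (1.1345, -1.9577, 0.197404)–(1.1345, -2.0331, 0)  len=0.2113
  (v3,v2,v6) [+--] → (1.1345, -2.0331, 0)–(1.1345, -1.9577, -0.197404)  len=0.2113
  (v3,v6,v8) [+-+] → (1.1345, -1.9577, -0.197404)–(1.1345, -0.555354, -1.59975)  len=1.9832
  (v4,v9,v5) [-+-] → (1.1345, -0.555354, 1.59975)–(1.1345, 0.555354, 1.59975)  len=1.1107
  (v8,v6,v7) [+--] → (1.1345, -0.555354, -1.59975)–(1.1345, 0.555354, -1.59975)  len=1.1107

Chained into 1 loop(s):
  loop 1: 10 segments, perimeter = 10.9995
Total perimeter = 11.000


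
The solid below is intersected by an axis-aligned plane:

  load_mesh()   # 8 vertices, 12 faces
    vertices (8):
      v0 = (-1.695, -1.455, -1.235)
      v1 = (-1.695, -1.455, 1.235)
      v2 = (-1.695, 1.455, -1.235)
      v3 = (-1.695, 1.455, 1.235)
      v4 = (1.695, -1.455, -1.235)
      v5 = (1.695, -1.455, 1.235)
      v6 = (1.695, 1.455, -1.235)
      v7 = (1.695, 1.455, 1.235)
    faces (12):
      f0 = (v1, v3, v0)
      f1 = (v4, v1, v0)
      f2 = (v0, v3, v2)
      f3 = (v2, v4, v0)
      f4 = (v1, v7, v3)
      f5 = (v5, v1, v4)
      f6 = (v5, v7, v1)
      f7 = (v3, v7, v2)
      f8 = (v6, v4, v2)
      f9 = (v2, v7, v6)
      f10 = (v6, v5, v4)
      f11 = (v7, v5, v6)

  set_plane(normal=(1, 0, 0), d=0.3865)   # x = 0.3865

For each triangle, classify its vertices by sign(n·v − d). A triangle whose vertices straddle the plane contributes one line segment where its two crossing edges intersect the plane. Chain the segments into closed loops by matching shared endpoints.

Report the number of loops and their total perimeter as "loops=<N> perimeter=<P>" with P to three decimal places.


Straddling triangles (8 of 12):
  (v4,v1,v0) [+--] → (0.3865, -1.455, -0.281609)–(0.3865, -1.455, -1.235)  len=0.9534
  (v2,v4,v0) [-+-] → (0.3865, -0.331774, -1.235)–(0.3865, -1.455, -1.235)  len=1.1232
  (v1,v7,v3) [-+-] → (0.3865, 0.331774, 1.235)–(0.3865, 1.455, 1.235)  len=1.1232
  (v5,v1,v4) [+-+] → (0.3865, -1.455, 1.235)–(0.3865, -1.455, -0.281609)  len=1.5166
  (v5,v7,v1) [++-] → (0.3865, 0.331774, 1.235)–(0.3865, -1.455, 1.235)  len=1.7868
  (v3,v7,v2) [-+-] → (0.3865, 1.455, 1.235)–(0.3865, 1.455, 0.281609)  len=0.9534
  (v6,v4,v2) [++-] → (0.3865, -0.331774, -1.235)–(0.3865, 1.455, -1.235)  len=1.7868
  (v2,v7,v6) [-++] → (0.3865, 1.455, 0.281609)–(0.3865, 1.455, -1.235)  len=1.5166

Chained into 1 loop(s):
  loop 1: 8 segments, perimeter = 10.7600
Total perimeter = 10.760

loops=1 perimeter=10.760


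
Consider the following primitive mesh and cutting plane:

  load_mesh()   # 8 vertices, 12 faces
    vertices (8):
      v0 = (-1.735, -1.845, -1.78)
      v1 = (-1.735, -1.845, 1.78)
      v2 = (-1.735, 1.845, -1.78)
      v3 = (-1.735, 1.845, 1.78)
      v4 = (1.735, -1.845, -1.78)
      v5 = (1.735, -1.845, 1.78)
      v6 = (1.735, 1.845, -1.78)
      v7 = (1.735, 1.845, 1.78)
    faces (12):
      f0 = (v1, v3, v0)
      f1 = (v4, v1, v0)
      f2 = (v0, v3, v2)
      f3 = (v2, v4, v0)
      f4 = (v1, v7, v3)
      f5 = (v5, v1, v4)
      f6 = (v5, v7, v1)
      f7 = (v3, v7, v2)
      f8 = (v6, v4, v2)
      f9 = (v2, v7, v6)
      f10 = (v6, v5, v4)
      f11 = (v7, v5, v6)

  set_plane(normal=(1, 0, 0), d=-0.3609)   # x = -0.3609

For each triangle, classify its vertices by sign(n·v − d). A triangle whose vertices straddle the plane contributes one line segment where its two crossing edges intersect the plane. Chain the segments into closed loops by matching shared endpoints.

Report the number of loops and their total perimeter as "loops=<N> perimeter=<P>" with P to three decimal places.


loops=1 perimeter=14.500

Straddling triangles (8 of 12):
  (v4,v1,v0) [+--] → (-0.3609, -1.845, 0.370261)–(-0.3609, -1.845, -1.78)  len=2.1503
  (v2,v4,v0) [-+-] → (-0.3609, 0.383781, -1.78)–(-0.3609, -1.845, -1.78)  len=2.2288
  (v1,v7,v3) [-+-] → (-0.3609, -0.383781, 1.78)–(-0.3609, 1.845, 1.78)  len=2.2288
  (v5,v1,v4) [+-+] → (-0.3609, -1.845, 1.78)–(-0.3609, -1.845, 0.370261)  len=1.4097
  (v5,v7,v1) [++-] → (-0.3609, -0.383781, 1.78)–(-0.3609, -1.845, 1.78)  len=1.4612
  (v3,v7,v2) [-+-] → (-0.3609, 1.845, 1.78)–(-0.3609, 1.845, -0.370261)  len=2.1503
  (v6,v4,v2) [++-] → (-0.3609, 0.383781, -1.78)–(-0.3609, 1.845, -1.78)  len=1.4612
  (v2,v7,v6) [-++] → (-0.3609, 1.845, -0.370261)–(-0.3609, 1.845, -1.78)  len=1.4097

Chained into 1 loop(s):
  loop 1: 8 segments, perimeter = 14.5000
Total perimeter = 14.500


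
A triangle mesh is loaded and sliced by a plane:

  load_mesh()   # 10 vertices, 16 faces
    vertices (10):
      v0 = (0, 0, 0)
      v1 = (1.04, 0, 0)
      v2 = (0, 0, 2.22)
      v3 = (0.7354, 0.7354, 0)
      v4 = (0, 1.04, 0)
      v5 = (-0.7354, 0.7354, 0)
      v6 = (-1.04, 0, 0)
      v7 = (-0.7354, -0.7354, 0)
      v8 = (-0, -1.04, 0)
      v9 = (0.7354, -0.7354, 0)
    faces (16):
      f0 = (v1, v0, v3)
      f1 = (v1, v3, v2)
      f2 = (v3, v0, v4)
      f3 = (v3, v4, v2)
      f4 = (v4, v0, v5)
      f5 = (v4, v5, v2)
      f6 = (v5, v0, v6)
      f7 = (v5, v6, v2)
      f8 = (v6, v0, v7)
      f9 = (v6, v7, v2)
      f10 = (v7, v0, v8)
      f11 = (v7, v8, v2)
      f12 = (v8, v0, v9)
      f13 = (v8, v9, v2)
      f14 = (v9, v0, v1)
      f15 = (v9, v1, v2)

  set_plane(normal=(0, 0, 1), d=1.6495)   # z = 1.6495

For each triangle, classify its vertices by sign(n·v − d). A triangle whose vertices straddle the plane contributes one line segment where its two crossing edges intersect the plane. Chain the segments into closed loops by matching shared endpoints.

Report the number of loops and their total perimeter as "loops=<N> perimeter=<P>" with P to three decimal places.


loops=1 perimeter=1.636

Straddling triangles (8 of 16):
  (v1,v3,v2) [--+] → (0.188985, 0.188985, 1.6495)–(0.267261, 0, 1.6495)  len=0.2046
  (v3,v4,v2) [--+] → (0, 0.267261, 1.6495)–(0.188985, 0.188985, 1.6495)  len=0.2046
  (v4,v5,v2) [--+] → (-0.188985, 0.188985, 1.6495)–(0, 0.267261, 1.6495)  len=0.2046
  (v5,v6,v2) [--+] → (-0.267261, 0, 1.6495)–(-0.188985, 0.188985, 1.6495)  len=0.2046
  (v6,v7,v2) [--+] → (-0.188985, -0.188985, 1.6495)–(-0.267261, 0, 1.6495)  len=0.2046
  (v7,v8,v2) [--+] → (0, -0.267261, 1.6495)–(-0.188985, -0.188985, 1.6495)  len=0.2046
  (v8,v9,v2) [--+] → (0.188985, -0.188985, 1.6495)–(0, -0.267261, 1.6495)  len=0.2046
  (v9,v1,v2) [--+] → (0.267261, 0, 1.6495)–(0.188985, -0.188985, 1.6495)  len=0.2046

Chained into 1 loop(s):
  loop 1: 8 segments, perimeter = 1.6364
Total perimeter = 1.636


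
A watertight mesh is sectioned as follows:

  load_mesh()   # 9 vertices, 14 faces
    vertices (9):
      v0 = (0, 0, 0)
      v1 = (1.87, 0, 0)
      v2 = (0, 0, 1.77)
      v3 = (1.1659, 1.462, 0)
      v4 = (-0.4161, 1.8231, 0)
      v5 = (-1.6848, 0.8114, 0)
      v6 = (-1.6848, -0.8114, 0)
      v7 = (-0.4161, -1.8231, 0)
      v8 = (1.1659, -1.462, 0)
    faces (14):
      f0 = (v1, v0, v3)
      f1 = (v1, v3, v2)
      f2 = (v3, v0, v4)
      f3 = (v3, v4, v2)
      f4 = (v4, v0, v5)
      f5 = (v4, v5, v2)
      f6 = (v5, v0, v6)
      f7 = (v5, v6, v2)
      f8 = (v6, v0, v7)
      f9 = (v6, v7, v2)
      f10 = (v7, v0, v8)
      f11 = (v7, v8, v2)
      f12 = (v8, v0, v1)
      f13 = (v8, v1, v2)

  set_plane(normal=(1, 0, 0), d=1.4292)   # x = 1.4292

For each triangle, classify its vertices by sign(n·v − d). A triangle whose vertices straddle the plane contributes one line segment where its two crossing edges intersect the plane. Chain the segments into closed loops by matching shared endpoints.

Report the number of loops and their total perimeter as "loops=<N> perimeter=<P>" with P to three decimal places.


loops=1 perimeter=3.842

Straddling triangles (4 of 14):
  (v1,v0,v3) [+--] → (1.4292, 0, 0)–(1.4292, 0.915281, 0)  len=0.9153
  (v1,v3,v2) [+--] → (1.4292, 0.915281, 0)–(1.4292, 0, 0.417228)  len=1.0059
  (v8,v0,v1) [--+] → (1.4292, 0, 0)–(1.4292, -0.915281, 0)  len=0.9153
  (v8,v1,v2) [-+-] → (1.4292, -0.915281, 0)–(1.4292, 0, 0.417228)  len=1.0059

Chained into 1 loop(s):
  loop 1: 4 segments, perimeter = 3.8423
Total perimeter = 3.842


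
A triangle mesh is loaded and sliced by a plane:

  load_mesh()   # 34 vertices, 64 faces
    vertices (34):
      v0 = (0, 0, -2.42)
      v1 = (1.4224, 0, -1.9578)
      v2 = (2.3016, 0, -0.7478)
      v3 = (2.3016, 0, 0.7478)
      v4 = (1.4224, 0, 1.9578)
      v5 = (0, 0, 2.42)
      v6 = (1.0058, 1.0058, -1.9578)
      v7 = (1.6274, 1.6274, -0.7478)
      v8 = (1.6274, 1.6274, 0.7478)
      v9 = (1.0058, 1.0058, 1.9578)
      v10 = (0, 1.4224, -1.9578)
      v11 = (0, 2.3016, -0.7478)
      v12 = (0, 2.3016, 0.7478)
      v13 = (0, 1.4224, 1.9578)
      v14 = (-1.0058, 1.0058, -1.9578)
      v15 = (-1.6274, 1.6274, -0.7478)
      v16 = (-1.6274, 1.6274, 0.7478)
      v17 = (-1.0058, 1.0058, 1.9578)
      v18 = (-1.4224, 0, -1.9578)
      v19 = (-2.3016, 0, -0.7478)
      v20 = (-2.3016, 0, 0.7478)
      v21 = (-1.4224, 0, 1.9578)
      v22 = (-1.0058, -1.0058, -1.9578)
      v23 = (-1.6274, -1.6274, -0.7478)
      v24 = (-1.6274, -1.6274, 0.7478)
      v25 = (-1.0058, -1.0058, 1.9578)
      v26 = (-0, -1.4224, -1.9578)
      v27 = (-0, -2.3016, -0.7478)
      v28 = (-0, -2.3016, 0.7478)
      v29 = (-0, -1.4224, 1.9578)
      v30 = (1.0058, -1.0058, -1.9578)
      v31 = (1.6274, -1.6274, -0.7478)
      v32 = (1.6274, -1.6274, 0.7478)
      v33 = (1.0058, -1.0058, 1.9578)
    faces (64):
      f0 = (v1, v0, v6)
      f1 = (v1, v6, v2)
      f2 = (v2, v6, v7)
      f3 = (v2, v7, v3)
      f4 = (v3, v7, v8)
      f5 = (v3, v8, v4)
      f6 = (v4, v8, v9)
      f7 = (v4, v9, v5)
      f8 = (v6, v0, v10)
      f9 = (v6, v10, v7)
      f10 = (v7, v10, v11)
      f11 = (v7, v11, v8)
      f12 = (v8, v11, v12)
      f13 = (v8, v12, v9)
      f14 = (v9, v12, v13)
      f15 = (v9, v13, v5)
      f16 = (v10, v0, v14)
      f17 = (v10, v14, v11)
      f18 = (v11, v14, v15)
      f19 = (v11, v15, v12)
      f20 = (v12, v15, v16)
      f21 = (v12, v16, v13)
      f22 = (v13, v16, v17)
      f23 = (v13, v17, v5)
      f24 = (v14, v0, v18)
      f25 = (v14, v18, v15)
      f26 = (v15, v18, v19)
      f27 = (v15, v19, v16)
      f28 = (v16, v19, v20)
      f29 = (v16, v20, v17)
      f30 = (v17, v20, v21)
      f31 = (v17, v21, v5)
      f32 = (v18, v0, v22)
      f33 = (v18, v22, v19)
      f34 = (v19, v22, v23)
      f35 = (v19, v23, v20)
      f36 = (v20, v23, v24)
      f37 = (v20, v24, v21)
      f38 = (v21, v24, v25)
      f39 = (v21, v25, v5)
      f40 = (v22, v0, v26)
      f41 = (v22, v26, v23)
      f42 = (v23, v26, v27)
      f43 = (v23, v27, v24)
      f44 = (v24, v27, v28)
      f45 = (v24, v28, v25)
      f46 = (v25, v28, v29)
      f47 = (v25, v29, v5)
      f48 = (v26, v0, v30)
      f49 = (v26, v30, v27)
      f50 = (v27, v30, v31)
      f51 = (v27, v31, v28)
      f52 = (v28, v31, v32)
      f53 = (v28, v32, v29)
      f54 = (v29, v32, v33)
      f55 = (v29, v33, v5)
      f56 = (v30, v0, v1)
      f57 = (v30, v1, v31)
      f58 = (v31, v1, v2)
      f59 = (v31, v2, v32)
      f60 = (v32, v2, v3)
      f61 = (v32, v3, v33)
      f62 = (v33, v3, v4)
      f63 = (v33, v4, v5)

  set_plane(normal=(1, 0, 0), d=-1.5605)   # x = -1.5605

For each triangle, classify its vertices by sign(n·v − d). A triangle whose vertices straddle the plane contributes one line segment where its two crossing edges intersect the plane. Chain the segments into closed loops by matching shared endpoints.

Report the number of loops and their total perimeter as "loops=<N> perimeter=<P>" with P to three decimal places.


loops=1 perimeter=10.820

Straddling triangles (18 of 64):
  (v11,v14,v15) [++-] → (-1.5605, 1.5605, -0.878027)–(-1.5605, 1.65512, -0.7478)  len=0.1610
  (v11,v15,v12) [+-+] → (-1.5605, 1.65512, -0.7478)–(-1.5605, 1.65512, -0.686318)  len=0.0615
  (v12,v15,v16) [+--] → (-1.5605, 1.65512, -0.686318)–(-1.5605, 1.65512, 0.7478)  len=1.4341
  (v12,v16,v13) [+-+] → (-1.5605, 1.65512, 0.7478)–(-1.5605, 1.61897, 0.797541)  len=0.0615
  (v13,v16,v17) [+-+] → (-1.5605, 1.61897, 0.797541)–(-1.5605, 1.5605, 0.878027)  len=0.0995
  (v14,v18,v15) [++-] → (-1.5605, 1.09631, -1.14267)–(-1.5605, 1.5605, -0.878027)  len=0.5343
  (v15,v18,v19) [-+-] → (-1.5605, 1.09631, -1.14267)–(-1.5605, 0, -1.76774)  len=1.2620
  (v16,v20,v17) [--+] → (-1.5605, 0.575242, 1.43983)–(-1.5605, 1.5605, 0.878027)  len=1.1342
  (v17,v20,v21) [+-+] → (-1.5605, 0.575242, 1.43983)–(-1.5605, 0, 1.76774)  len=0.6621
  (v18,v22,v19) [++-] → (-1.5605, -0.575242, -1.43983)–(-1.5605, 0, -1.76774)  len=0.6621
  (v19,v22,v23) [-+-] → (-1.5605, -0.575242, -1.43983)–(-1.5605, -1.5605, -0.878027)  len=1.1342
  (v20,v24,v21) [--+] → (-1.5605, -1.09631, 1.14267)–(-1.5605, 0, 1.76774)  len=1.2620
  (v21,v24,v25) [+-+] → (-1.5605, -1.09631, 1.14267)–(-1.5605, -1.5605, 0.878027)  len=0.5343
  (v22,v26,v23) [++-] → (-1.5605, -1.61897, -0.797541)–(-1.5605, -1.5605, -0.878027)  len=0.0995
  (v23,v26,v27) [-++] → (-1.5605, -1.61897, -0.797541)–(-1.5605, -1.65512, -0.7478)  len=0.0615
  (v23,v27,v24) [-+-] → (-1.5605, -1.65512, -0.7478)–(-1.5605, -1.65512, 0.686318)  len=1.4341
  (v24,v27,v28) [-++] → (-1.5605, -1.65512, 0.686318)–(-1.5605, -1.65512, 0.7478)  len=0.0615
  (v24,v28,v25) [-++] → (-1.5605, -1.65512, 0.7478)–(-1.5605, -1.5605, 0.878027)  len=0.1610

Chained into 1 loop(s):
  loop 1: 18 segments, perimeter = 10.8203
Total perimeter = 10.820


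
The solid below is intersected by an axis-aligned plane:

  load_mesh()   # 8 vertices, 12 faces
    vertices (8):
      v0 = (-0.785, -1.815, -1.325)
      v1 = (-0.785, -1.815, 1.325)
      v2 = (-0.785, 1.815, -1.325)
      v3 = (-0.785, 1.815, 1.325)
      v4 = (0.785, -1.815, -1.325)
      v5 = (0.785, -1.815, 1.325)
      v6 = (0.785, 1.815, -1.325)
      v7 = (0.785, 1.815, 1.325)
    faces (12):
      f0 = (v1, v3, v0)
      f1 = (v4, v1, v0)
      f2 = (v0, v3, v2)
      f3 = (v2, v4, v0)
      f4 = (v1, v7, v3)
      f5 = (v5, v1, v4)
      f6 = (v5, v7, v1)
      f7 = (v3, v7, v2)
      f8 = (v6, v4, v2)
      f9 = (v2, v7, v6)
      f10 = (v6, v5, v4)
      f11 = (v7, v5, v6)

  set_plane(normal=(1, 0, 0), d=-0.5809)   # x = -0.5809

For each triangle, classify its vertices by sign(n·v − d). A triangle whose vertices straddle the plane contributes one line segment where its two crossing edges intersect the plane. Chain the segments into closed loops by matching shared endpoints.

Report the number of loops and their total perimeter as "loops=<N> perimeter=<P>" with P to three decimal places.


loops=1 perimeter=12.560

Straddling triangles (8 of 12):
  (v4,v1,v0) [+--] → (-0.5809, -1.815, 0.9805)–(-0.5809, -1.815, -1.325)  len=2.3055
  (v2,v4,v0) [-+-] → (-0.5809, 1.3431, -1.325)–(-0.5809, -1.815, -1.325)  len=3.1581
  (v1,v7,v3) [-+-] → (-0.5809, -1.3431, 1.325)–(-0.5809, 1.815, 1.325)  len=3.1581
  (v5,v1,v4) [+-+] → (-0.5809, -1.815, 1.325)–(-0.5809, -1.815, 0.9805)  len=0.3445
  (v5,v7,v1) [++-] → (-0.5809, -1.3431, 1.325)–(-0.5809, -1.815, 1.325)  len=0.4719
  (v3,v7,v2) [-+-] → (-0.5809, 1.815, 1.325)–(-0.5809, 1.815, -0.9805)  len=2.3055
  (v6,v4,v2) [++-] → (-0.5809, 1.3431, -1.325)–(-0.5809, 1.815, -1.325)  len=0.4719
  (v2,v7,v6) [-++] → (-0.5809, 1.815, -0.9805)–(-0.5809, 1.815, -1.325)  len=0.3445

Chained into 1 loop(s):
  loop 1: 8 segments, perimeter = 12.5600
Total perimeter = 12.560


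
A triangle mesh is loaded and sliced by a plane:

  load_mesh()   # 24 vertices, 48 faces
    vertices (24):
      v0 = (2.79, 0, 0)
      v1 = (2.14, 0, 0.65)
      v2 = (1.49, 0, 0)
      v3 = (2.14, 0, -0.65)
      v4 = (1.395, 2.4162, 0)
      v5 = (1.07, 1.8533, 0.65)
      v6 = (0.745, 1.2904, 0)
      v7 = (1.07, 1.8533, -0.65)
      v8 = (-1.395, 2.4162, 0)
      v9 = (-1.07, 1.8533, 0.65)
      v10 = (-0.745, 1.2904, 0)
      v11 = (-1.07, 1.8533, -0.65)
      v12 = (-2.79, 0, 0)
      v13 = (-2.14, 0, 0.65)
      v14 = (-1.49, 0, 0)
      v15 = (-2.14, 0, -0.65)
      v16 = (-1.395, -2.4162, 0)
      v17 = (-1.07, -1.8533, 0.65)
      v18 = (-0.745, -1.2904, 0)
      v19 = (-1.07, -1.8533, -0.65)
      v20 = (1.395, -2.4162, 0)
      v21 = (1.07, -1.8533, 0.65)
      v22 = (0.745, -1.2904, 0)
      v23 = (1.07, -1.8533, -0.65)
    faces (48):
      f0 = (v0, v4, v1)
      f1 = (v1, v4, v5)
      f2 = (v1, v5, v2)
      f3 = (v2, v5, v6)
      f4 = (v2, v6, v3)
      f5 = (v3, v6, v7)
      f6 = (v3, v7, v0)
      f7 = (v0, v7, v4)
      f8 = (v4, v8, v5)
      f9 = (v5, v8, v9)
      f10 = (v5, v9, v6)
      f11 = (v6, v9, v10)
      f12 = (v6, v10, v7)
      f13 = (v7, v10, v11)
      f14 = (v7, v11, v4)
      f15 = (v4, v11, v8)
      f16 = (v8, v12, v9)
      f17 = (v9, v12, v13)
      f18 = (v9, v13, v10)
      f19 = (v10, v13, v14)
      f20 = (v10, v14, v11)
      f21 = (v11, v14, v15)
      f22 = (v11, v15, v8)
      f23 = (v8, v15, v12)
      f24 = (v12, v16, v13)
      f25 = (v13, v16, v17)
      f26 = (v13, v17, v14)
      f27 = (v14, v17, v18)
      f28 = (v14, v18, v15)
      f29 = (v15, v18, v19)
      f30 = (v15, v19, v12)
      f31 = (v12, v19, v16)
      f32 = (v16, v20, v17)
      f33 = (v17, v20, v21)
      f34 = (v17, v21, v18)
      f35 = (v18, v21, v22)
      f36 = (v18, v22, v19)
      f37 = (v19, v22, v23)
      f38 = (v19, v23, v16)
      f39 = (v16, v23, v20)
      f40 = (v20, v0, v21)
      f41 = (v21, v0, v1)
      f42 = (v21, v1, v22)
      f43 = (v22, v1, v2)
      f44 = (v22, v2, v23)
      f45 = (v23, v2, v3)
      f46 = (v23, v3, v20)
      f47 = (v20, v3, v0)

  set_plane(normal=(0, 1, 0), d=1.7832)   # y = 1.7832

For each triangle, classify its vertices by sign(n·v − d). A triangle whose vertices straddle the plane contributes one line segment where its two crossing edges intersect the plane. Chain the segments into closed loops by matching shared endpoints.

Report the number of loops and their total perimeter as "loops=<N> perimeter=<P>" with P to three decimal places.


Straddling triangles (18 of 48):
  (v0,v4,v1) [-+-] → (1.76046, 1.7832, 0)–(1.59018, 1.7832, 0.170288)  len=0.2408
  (v1,v4,v5) [-++] → (1.59018, 1.7832, 0.170288)–(1.11047, 1.7832, 0.65)  len=0.6784
  (v1,v5,v2) [-+-] → (1.11047, 1.7832, 0.65)–(1.08589, 1.7832, 0.625414)  len=0.0348
  (v2,v5,v6) [-+-] → (1.08589, 1.7832, 0.625414)–(1.02953, 1.7832, 0.569053)  len=0.0797
  (v3,v6,v7) [--+] → (1.02953, 1.7832, -0.569053)–(1.11047, 1.7832, -0.65)  len=0.1145
  (v3,v7,v0) [-+-] → (1.11047, 1.7832, -0.65)–(1.13506, 1.7832, -0.625414)  len=0.0348
  (v0,v7,v4) [-++] → (1.13506, 1.7832, -0.625414)–(1.76046, 1.7832, 0)  len=0.8845
  (v5,v9,v6) [++-] → (-0.843971, 1.7832, 0.569053)–(1.02953, 1.7832, 0.569053)  len=1.8735
  (v6,v9,v10) [-+-] → (-0.843971, 1.7832, 0.569053)–(-1.02953, 1.7832, 0.569053)  len=0.1856
  (v6,v10,v7) [--+] → (0.843971, 1.7832, -0.569053)–(1.02953, 1.7832, -0.569053)  len=0.1856
  (v7,v10,v11) [+-+] → (0.843971, 1.7832, -0.569053)–(-1.02953, 1.7832, -0.569053)  len=1.8735
  (v8,v12,v9) [+-+] → (-1.76046, 1.7832, 0)–(-1.13506, 1.7832, 0.625414)  len=0.8845
  (v9,v12,v13) [+--] → (-1.13506, 1.7832, 0.625414)–(-1.11047, 1.7832, 0.65)  len=0.0348
  (v9,v13,v10) [+--] → (-1.11047, 1.7832, 0.65)–(-1.02953, 1.7832, 0.569053)  len=0.1145
  (v10,v14,v11) [--+] → (-1.08589, 1.7832, -0.625414)–(-1.02953, 1.7832, -0.569053)  len=0.0797
  (v11,v14,v15) [+--] → (-1.08589, 1.7832, -0.625414)–(-1.11047, 1.7832, -0.65)  len=0.0348
  (v11,v15,v8) [+-+] → (-1.11047, 1.7832, -0.65)–(-1.59018, 1.7832, -0.170288)  len=0.6784
  (v8,v15,v12) [+--] → (-1.59018, 1.7832, -0.170288)–(-1.76046, 1.7832, 0)  len=0.2408

Chained into 1 loop(s):
  loop 1: 18 segments, perimeter = 8.2529
Total perimeter = 8.253

loops=1 perimeter=8.253


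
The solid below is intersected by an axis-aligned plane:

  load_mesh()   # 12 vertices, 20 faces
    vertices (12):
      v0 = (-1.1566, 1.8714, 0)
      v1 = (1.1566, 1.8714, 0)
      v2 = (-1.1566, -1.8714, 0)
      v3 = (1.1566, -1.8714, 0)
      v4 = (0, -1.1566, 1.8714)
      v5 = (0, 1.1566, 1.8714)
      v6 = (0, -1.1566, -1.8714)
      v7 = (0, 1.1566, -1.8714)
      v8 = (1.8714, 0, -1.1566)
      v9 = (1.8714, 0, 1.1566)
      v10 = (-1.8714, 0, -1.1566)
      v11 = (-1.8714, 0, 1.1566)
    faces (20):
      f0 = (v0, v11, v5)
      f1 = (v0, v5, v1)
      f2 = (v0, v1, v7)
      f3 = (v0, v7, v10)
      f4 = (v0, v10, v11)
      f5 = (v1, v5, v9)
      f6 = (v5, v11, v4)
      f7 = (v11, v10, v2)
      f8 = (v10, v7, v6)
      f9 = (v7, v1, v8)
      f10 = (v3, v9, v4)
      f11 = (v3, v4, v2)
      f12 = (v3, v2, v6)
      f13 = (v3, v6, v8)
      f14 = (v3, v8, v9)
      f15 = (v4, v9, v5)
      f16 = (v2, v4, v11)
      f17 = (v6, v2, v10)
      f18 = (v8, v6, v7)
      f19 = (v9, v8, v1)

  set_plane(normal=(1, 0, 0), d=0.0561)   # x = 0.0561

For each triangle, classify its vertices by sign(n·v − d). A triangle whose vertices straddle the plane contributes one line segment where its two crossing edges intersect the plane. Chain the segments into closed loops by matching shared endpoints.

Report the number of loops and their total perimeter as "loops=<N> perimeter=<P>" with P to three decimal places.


Straddling triangles (10 of 20):
  (v0,v5,v1) [--+] → (0.0561, 1.19127, 1.78063)–(0.0561, 1.8714, 0)  len=1.9061
  (v0,v1,v7) [-+-] → (0.0561, 1.8714, 0)–(0.0561, 1.19127, -1.78063)  len=1.9061
  (v1,v5,v9) [+-+] → (0.0561, 1.19127, 1.78063)–(0.0561, 1.12193, 1.84997)  len=0.0981
  (v7,v1,v8) [-++] → (0.0561, 1.19127, -1.78063)–(0.0561, 1.12193, -1.84997)  len=0.0981
  (v3,v9,v4) [++-] → (0.0561, -1.12193, 1.84997)–(0.0561, -1.19127, 1.78063)  len=0.0981
  (v3,v4,v2) [+--] → (0.0561, -1.19127, 1.78063)–(0.0561, -1.8714, 0)  len=1.9061
  (v3,v2,v6) [+--] → (0.0561, -1.8714, 0)–(0.0561, -1.19127, -1.78063)  len=1.9061
  (v3,v6,v8) [+-+] → (0.0561, -1.19127, -1.78063)–(0.0561, -1.12193, -1.84997)  len=0.0981
  (v4,v9,v5) [-+-] → (0.0561, -1.12193, 1.84997)–(0.0561, 1.12193, 1.84997)  len=2.2439
  (v8,v6,v7) [+--] → (0.0561, -1.12193, -1.84997)–(0.0561, 1.12193, -1.84997)  len=2.2439

Chained into 1 loop(s):
  loop 1: 10 segments, perimeter = 12.5044
Total perimeter = 12.504

loops=1 perimeter=12.504


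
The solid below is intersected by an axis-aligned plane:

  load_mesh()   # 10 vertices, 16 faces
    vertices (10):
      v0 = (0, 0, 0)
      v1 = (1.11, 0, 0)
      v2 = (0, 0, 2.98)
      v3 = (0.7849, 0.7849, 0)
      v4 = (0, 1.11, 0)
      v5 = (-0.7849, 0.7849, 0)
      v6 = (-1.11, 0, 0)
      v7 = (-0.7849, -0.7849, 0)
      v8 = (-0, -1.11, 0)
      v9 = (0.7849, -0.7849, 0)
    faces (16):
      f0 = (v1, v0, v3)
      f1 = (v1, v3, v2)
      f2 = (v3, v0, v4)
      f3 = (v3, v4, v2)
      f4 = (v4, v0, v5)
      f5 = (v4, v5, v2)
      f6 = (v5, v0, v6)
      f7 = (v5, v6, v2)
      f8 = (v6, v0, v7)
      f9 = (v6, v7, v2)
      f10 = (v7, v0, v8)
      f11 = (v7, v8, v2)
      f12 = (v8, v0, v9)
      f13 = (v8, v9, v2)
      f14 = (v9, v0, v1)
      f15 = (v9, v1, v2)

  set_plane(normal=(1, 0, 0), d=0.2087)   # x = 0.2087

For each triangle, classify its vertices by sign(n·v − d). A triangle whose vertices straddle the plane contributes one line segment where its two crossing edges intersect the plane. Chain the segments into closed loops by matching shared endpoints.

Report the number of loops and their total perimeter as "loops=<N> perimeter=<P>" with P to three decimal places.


loops=1 perimeter=7.340

Straddling triangles (8 of 16):
  (v1,v0,v3) [+-+] → (0.2087, 0, 0)–(0.2087, 0.2087, 0)  len=0.2087
  (v1,v3,v2) [++-] → (0.2087, 0.2087, 2.18764)–(0.2087, 0, 2.41971)  len=0.3121
  (v3,v0,v4) [+--] → (0.2087, 0.2087, 0)–(0.2087, 1.02356, 0)  len=0.8149
  (v3,v4,v2) [+--] → (0.2087, 1.02356, 0)–(0.2087, 0.2087, 2.18764)  len=2.3345
  (v8,v0,v9) [--+] → (0.2087, -0.2087, 0)–(0.2087, -1.02356, 0)  len=0.8149
  (v8,v9,v2) [-+-] → (0.2087, -1.02356, 0)–(0.2087, -0.2087, 2.18764)  len=2.3345
  (v9,v0,v1) [+-+] → (0.2087, -0.2087, 0)–(0.2087, 0, 0)  len=0.2087
  (v9,v1,v2) [++-] → (0.2087, 0, 2.41971)–(0.2087, -0.2087, 2.18764)  len=0.3121

Chained into 1 loop(s):
  loop 1: 8 segments, perimeter = 7.3403
Total perimeter = 7.340
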